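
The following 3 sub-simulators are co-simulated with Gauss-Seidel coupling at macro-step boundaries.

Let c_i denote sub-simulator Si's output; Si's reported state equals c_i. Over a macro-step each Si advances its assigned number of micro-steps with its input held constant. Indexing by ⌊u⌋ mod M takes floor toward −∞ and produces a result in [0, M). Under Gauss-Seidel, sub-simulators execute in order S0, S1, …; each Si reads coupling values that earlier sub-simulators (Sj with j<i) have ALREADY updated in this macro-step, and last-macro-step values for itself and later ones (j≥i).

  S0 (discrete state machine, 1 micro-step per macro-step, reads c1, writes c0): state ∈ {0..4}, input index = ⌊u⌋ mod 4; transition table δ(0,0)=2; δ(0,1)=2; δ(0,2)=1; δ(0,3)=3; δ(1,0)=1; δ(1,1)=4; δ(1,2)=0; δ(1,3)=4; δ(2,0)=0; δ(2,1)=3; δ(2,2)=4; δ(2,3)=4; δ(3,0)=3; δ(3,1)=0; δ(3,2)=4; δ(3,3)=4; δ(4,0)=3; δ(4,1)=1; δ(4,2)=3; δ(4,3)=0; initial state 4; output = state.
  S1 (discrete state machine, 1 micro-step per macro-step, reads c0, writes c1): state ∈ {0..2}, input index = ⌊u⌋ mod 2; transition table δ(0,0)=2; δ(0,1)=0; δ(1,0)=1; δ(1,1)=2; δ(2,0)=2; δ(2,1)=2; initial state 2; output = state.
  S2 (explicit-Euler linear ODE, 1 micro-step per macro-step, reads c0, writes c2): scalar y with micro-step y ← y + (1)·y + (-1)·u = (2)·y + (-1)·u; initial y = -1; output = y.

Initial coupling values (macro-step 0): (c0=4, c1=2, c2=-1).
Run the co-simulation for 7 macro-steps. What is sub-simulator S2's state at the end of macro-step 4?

S2 state at macro-step 4 = -66

macro 1: S0 reads c1=2 → after 1×micro: 3; S1 reads c0=3 → after 1×micro: 2; S2 reads c0=3 → after 1×micro: -5 ⇒ (c0=3, c1=2, c2=-5)
macro 2: S0 reads c1=2 → after 1×micro: 4; S1 reads c0=4 → after 1×micro: 2; S2 reads c0=4 → after 1×micro: -14 ⇒ (c0=4, c1=2, c2=-14)
macro 3: S0 reads c1=2 → after 1×micro: 3; S1 reads c0=3 → after 1×micro: 2; S2 reads c0=3 → after 1×micro: -31 ⇒ (c0=3, c1=2, c2=-31)
macro 4: S0 reads c1=2 → after 1×micro: 4; S1 reads c0=4 → after 1×micro: 2; S2 reads c0=4 → after 1×micro: -66 ⇒ (c0=4, c1=2, c2=-66)
macro 5: S0 reads c1=2 → after 1×micro: 3; S1 reads c0=3 → after 1×micro: 2; S2 reads c0=3 → after 1×micro: -135 ⇒ (c0=3, c1=2, c2=-135)
macro 6: S0 reads c1=2 → after 1×micro: 4; S1 reads c0=4 → after 1×micro: 2; S2 reads c0=4 → after 1×micro: -274 ⇒ (c0=4, c1=2, c2=-274)
macro 7: S0 reads c1=2 → after 1×micro: 3; S1 reads c0=3 → after 1×micro: 2; S2 reads c0=3 → after 1×micro: -551 ⇒ (c0=3, c1=2, c2=-551)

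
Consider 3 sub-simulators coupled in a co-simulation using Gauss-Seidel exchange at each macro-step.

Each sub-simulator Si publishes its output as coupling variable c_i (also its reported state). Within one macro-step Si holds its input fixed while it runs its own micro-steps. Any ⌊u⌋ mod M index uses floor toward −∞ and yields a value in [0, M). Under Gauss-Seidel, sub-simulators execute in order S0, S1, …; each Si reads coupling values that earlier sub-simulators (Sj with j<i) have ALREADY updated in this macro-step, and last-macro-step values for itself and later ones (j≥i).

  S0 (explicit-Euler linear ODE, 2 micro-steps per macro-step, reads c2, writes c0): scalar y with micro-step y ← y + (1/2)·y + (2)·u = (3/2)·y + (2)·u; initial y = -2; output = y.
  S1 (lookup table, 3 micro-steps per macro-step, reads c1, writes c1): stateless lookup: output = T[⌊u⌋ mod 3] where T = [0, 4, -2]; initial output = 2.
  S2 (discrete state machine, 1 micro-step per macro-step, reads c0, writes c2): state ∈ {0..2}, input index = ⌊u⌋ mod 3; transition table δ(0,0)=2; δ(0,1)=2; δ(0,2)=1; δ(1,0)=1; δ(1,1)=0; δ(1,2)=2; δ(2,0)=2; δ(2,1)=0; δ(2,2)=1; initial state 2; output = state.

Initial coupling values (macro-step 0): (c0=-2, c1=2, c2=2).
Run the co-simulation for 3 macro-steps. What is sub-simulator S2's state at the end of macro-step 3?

macro 1: S0 reads c2=2 → after 2×micro: 11/2; S1 reads c1=2 → after 3×micro: -2; S2 reads c0=11/2 → after 1×micro: 1 ⇒ (c0=11/2, c1=-2, c2=1)
macro 2: S0 reads c2=1 → after 2×micro: 139/8; S1 reads c1=-2 → after 3×micro: 4; S2 reads c0=139/8 → after 1×micro: 2 ⇒ (c0=139/8, c1=4, c2=2)
macro 3: S0 reads c2=2 → after 2×micro: 1571/32; S1 reads c1=4 → after 3×micro: 4; S2 reads c0=1571/32 → after 1×micro: 0 ⇒ (c0=1571/32, c1=4, c2=0)

S2 state at macro-step 3 = 0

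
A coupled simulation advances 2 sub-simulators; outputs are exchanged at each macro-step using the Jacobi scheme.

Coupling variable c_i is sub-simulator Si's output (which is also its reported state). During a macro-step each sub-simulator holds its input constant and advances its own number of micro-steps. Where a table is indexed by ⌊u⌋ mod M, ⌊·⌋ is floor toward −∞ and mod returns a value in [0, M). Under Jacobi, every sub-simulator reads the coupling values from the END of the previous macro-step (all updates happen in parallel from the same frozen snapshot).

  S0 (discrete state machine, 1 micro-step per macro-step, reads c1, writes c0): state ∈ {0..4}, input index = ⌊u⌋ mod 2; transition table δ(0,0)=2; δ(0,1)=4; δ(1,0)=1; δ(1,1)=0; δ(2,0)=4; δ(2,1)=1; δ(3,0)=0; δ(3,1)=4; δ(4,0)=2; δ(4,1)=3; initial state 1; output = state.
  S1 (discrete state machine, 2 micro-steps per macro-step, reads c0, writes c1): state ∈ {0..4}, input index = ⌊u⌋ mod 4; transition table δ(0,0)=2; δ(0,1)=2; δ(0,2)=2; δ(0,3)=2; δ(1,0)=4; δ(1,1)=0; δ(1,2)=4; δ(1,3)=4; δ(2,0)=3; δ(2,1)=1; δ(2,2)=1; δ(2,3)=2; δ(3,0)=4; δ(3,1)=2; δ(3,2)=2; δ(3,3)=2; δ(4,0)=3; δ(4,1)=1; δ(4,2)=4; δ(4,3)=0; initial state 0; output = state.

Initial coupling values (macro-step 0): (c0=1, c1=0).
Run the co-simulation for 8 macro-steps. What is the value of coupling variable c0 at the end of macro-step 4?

c0 at macro-step 4 = 4

macro 1: S0 reads c1=0 → after 1×micro: 1; S1 reads c0=1 → after 2×micro: 1 ⇒ (c0=1, c1=1)
macro 2: S0 reads c1=1 → after 1×micro: 0; S1 reads c0=1 → after 2×micro: 2 ⇒ (c0=0, c1=2)
macro 3: S0 reads c1=2 → after 1×micro: 2; S1 reads c0=0 → after 2×micro: 4 ⇒ (c0=2, c1=4)
macro 4: S0 reads c1=4 → after 1×micro: 4; S1 reads c0=2 → after 2×micro: 4 ⇒ (c0=4, c1=4)
macro 5: S0 reads c1=4 → after 1×micro: 2; S1 reads c0=4 → after 2×micro: 4 ⇒ (c0=2, c1=4)
macro 6: S0 reads c1=4 → after 1×micro: 4; S1 reads c0=2 → after 2×micro: 4 ⇒ (c0=4, c1=4)
macro 7: S0 reads c1=4 → after 1×micro: 2; S1 reads c0=4 → after 2×micro: 4 ⇒ (c0=2, c1=4)
macro 8: S0 reads c1=4 → after 1×micro: 4; S1 reads c0=2 → after 2×micro: 4 ⇒ (c0=4, c1=4)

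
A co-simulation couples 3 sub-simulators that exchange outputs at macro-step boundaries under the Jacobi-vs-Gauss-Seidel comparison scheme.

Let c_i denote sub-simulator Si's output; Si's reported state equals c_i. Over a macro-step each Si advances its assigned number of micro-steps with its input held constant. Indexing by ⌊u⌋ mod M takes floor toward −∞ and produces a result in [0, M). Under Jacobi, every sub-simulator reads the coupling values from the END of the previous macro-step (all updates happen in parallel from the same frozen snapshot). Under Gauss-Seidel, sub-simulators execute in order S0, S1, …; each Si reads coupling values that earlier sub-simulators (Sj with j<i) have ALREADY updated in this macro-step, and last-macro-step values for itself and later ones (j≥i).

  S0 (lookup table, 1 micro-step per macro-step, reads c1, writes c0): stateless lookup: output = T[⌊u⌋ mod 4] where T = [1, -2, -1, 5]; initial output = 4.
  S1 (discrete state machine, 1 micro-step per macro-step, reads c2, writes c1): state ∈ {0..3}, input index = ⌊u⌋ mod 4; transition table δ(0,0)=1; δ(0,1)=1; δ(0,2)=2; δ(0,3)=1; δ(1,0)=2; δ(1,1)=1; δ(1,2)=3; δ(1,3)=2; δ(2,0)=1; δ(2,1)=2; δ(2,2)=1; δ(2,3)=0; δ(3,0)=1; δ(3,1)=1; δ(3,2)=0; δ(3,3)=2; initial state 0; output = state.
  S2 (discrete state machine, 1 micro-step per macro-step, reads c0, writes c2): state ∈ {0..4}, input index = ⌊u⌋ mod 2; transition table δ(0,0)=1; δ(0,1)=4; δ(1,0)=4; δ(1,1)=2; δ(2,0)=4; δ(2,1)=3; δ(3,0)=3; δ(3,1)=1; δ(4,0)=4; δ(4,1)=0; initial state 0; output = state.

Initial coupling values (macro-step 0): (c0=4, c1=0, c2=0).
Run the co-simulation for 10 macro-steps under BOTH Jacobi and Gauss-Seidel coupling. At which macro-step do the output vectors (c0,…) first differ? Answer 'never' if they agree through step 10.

first divergence at macro-step: 1

[Jacobi] macro 1: S0 reads c1=0 → after 1×micro: 1; S1 reads c2=0 → after 1×micro: 1; S2 reads c0=4 → after 1×micro: 1 ⇒ (c0=1, c1=1, c2=1)
[Jacobi] macro 2: S0 reads c1=1 → after 1×micro: -2; S1 reads c2=1 → after 1×micro: 1; S2 reads c0=1 → after 1×micro: 2 ⇒ (c0=-2, c1=1, c2=2)
[Jacobi] macro 3: S0 reads c1=1 → after 1×micro: -2; S1 reads c2=2 → after 1×micro: 3; S2 reads c0=-2 → after 1×micro: 4 ⇒ (c0=-2, c1=3, c2=4)
[Jacobi] macro 4: S0 reads c1=3 → after 1×micro: 5; S1 reads c2=4 → after 1×micro: 1; S2 reads c0=-2 → after 1×micro: 4 ⇒ (c0=5, c1=1, c2=4)
[Jacobi] macro 5: S0 reads c1=1 → after 1×micro: -2; S1 reads c2=4 → after 1×micro: 2; S2 reads c0=5 → after 1×micro: 0 ⇒ (c0=-2, c1=2, c2=0)
[Jacobi] macro 6: S0 reads c1=2 → after 1×micro: -1; S1 reads c2=0 → after 1×micro: 1; S2 reads c0=-2 → after 1×micro: 1 ⇒ (c0=-1, c1=1, c2=1)
[Jacobi] macro 7: S0 reads c1=1 → after 1×micro: -2; S1 reads c2=1 → after 1×micro: 1; S2 reads c0=-1 → after 1×micro: 2 ⇒ (c0=-2, c1=1, c2=2)
[Jacobi] macro 8: S0 reads c1=1 → after 1×micro: -2; S1 reads c2=2 → after 1×micro: 3; S2 reads c0=-2 → after 1×micro: 4 ⇒ (c0=-2, c1=3, c2=4)
[Jacobi] macro 9: S0 reads c1=3 → after 1×micro: 5; S1 reads c2=4 → after 1×micro: 1; S2 reads c0=-2 → after 1×micro: 4 ⇒ (c0=5, c1=1, c2=4)
[Jacobi] macro 10: S0 reads c1=1 → after 1×micro: -2; S1 reads c2=4 → after 1×micro: 2; S2 reads c0=5 → after 1×micro: 0 ⇒ (c0=-2, c1=2, c2=0)
[Gauss-Seidel] macro 1: S0 reads c1=0 → after 1×micro: 1; S1 reads c2=0 → after 1×micro: 1; S2 reads c0=1 → after 1×micro: 4 ⇒ (c0=1, c1=1, c2=4)
[Gauss-Seidel] macro 2: S0 reads c1=1 → after 1×micro: -2; S1 reads c2=4 → after 1×micro: 2; S2 reads c0=-2 → after 1×micro: 4 ⇒ (c0=-2, c1=2, c2=4)
[Gauss-Seidel] macro 3: S0 reads c1=2 → after 1×micro: -1; S1 reads c2=4 → after 1×micro: 1; S2 reads c0=-1 → after 1×micro: 0 ⇒ (c0=-1, c1=1, c2=0)
[Gauss-Seidel] macro 4: S0 reads c1=1 → after 1×micro: -2; S1 reads c2=0 → after 1×micro: 2; S2 reads c0=-2 → after 1×micro: 1 ⇒ (c0=-2, c1=2, c2=1)
[Gauss-Seidel] macro 5: S0 reads c1=2 → after 1×micro: -1; S1 reads c2=1 → after 1×micro: 2; S2 reads c0=-1 → after 1×micro: 2 ⇒ (c0=-1, c1=2, c2=2)
[Gauss-Seidel] macro 6: S0 reads c1=2 → after 1×micro: -1; S1 reads c2=2 → after 1×micro: 1; S2 reads c0=-1 → after 1×micro: 3 ⇒ (c0=-1, c1=1, c2=3)
[Gauss-Seidel] macro 7: S0 reads c1=1 → after 1×micro: -2; S1 reads c2=3 → after 1×micro: 2; S2 reads c0=-2 → after 1×micro: 3 ⇒ (c0=-2, c1=2, c2=3)
[Gauss-Seidel] macro 8: S0 reads c1=2 → after 1×micro: -1; S1 reads c2=3 → after 1×micro: 0; S2 reads c0=-1 → after 1×micro: 1 ⇒ (c0=-1, c1=0, c2=1)
[Gauss-Seidel] macro 9: S0 reads c1=0 → after 1×micro: 1; S1 reads c2=1 → after 1×micro: 1; S2 reads c0=1 → after 1×micro: 2 ⇒ (c0=1, c1=1, c2=2)
[Gauss-Seidel] macro 10: S0 reads c1=1 → after 1×micro: -2; S1 reads c2=2 → after 1×micro: 3; S2 reads c0=-2 → after 1×micro: 4 ⇒ (c0=-2, c1=3, c2=4)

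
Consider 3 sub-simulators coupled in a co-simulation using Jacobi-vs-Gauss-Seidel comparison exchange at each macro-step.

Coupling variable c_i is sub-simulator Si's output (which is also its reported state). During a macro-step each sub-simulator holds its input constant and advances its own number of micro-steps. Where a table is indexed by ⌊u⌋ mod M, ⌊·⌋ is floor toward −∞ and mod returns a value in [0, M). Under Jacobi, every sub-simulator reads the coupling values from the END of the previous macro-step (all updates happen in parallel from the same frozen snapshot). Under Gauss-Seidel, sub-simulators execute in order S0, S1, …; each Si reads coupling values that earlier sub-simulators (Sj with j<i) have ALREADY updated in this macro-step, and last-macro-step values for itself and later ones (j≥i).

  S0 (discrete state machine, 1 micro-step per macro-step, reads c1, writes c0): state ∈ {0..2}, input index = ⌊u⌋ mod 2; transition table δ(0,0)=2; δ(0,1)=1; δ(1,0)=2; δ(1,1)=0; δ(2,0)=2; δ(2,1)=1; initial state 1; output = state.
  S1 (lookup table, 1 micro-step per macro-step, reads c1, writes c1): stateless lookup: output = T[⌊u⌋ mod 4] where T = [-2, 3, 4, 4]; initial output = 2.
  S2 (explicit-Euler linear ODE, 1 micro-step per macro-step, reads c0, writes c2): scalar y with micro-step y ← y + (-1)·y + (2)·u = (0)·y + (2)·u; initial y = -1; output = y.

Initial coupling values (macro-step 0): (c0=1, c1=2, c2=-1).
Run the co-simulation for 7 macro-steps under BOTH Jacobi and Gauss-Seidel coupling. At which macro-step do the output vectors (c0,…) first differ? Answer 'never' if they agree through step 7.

first divergence at macro-step: 1

[Jacobi] macro 1: S0 reads c1=2 → after 1×micro: 2; S1 reads c1=2 → after 1×micro: 4; S2 reads c0=1 → after 1×micro: 2 ⇒ (c0=2, c1=4, c2=2)
[Jacobi] macro 2: S0 reads c1=4 → after 1×micro: 2; S1 reads c1=4 → after 1×micro: -2; S2 reads c0=2 → after 1×micro: 4 ⇒ (c0=2, c1=-2, c2=4)
[Jacobi] macro 3: S0 reads c1=-2 → after 1×micro: 2; S1 reads c1=-2 → after 1×micro: 4; S2 reads c0=2 → after 1×micro: 4 ⇒ (c0=2, c1=4, c2=4)
[Jacobi] macro 4: S0 reads c1=4 → after 1×micro: 2; S1 reads c1=4 → after 1×micro: -2; S2 reads c0=2 → after 1×micro: 4 ⇒ (c0=2, c1=-2, c2=4)
[Jacobi] macro 5: S0 reads c1=-2 → after 1×micro: 2; S1 reads c1=-2 → after 1×micro: 4; S2 reads c0=2 → after 1×micro: 4 ⇒ (c0=2, c1=4, c2=4)
[Jacobi] macro 6: S0 reads c1=4 → after 1×micro: 2; S1 reads c1=4 → after 1×micro: -2; S2 reads c0=2 → after 1×micro: 4 ⇒ (c0=2, c1=-2, c2=4)
[Jacobi] macro 7: S0 reads c1=-2 → after 1×micro: 2; S1 reads c1=-2 → after 1×micro: 4; S2 reads c0=2 → after 1×micro: 4 ⇒ (c0=2, c1=4, c2=4)
[Gauss-Seidel] macro 1: S0 reads c1=2 → after 1×micro: 2; S1 reads c1=2 → after 1×micro: 4; S2 reads c0=2 → after 1×micro: 4 ⇒ (c0=2, c1=4, c2=4)
[Gauss-Seidel] macro 2: S0 reads c1=4 → after 1×micro: 2; S1 reads c1=4 → after 1×micro: -2; S2 reads c0=2 → after 1×micro: 4 ⇒ (c0=2, c1=-2, c2=4)
[Gauss-Seidel] macro 3: S0 reads c1=-2 → after 1×micro: 2; S1 reads c1=-2 → after 1×micro: 4; S2 reads c0=2 → after 1×micro: 4 ⇒ (c0=2, c1=4, c2=4)
[Gauss-Seidel] macro 4: S0 reads c1=4 → after 1×micro: 2; S1 reads c1=4 → after 1×micro: -2; S2 reads c0=2 → after 1×micro: 4 ⇒ (c0=2, c1=-2, c2=4)
[Gauss-Seidel] macro 5: S0 reads c1=-2 → after 1×micro: 2; S1 reads c1=-2 → after 1×micro: 4; S2 reads c0=2 → after 1×micro: 4 ⇒ (c0=2, c1=4, c2=4)
[Gauss-Seidel] macro 6: S0 reads c1=4 → after 1×micro: 2; S1 reads c1=4 → after 1×micro: -2; S2 reads c0=2 → after 1×micro: 4 ⇒ (c0=2, c1=-2, c2=4)
[Gauss-Seidel] macro 7: S0 reads c1=-2 → after 1×micro: 2; S1 reads c1=-2 → after 1×micro: 4; S2 reads c0=2 → after 1×micro: 4 ⇒ (c0=2, c1=4, c2=4)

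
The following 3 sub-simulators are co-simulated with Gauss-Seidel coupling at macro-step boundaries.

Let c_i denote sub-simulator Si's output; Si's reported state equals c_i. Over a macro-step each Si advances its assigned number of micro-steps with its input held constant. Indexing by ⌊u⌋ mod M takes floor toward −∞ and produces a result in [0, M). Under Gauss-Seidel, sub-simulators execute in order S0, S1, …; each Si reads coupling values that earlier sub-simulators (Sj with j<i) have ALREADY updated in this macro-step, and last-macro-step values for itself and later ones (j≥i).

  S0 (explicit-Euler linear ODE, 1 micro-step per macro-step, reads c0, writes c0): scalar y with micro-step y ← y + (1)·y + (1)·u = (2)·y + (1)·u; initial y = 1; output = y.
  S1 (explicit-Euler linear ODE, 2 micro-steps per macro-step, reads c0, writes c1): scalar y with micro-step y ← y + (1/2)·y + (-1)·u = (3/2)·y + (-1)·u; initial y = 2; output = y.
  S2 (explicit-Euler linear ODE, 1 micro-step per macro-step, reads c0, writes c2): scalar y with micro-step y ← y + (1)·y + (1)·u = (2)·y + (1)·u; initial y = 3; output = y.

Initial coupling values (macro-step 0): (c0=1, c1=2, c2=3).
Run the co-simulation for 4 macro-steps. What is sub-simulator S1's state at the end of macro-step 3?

macro 1: S0 reads c0=1 → after 1×micro: 3; S1 reads c0=3 → after 2×micro: -3; S2 reads c0=3 → after 1×micro: 9 ⇒ (c0=3, c1=-3, c2=9)
macro 2: S0 reads c0=3 → after 1×micro: 9; S1 reads c0=9 → after 2×micro: -117/4; S2 reads c0=9 → after 1×micro: 27 ⇒ (c0=9, c1=-117/4, c2=27)
macro 3: S0 reads c0=9 → after 1×micro: 27; S1 reads c0=27 → after 2×micro: -2133/16; S2 reads c0=27 → after 1×micro: 81 ⇒ (c0=27, c1=-2133/16, c2=81)
macro 4: S0 reads c0=27 → after 1×micro: 81; S1 reads c0=81 → after 2×micro: -32157/64; S2 reads c0=81 → after 1×micro: 243 ⇒ (c0=81, c1=-32157/64, c2=243)

S1 state at macro-step 3 = -2133/16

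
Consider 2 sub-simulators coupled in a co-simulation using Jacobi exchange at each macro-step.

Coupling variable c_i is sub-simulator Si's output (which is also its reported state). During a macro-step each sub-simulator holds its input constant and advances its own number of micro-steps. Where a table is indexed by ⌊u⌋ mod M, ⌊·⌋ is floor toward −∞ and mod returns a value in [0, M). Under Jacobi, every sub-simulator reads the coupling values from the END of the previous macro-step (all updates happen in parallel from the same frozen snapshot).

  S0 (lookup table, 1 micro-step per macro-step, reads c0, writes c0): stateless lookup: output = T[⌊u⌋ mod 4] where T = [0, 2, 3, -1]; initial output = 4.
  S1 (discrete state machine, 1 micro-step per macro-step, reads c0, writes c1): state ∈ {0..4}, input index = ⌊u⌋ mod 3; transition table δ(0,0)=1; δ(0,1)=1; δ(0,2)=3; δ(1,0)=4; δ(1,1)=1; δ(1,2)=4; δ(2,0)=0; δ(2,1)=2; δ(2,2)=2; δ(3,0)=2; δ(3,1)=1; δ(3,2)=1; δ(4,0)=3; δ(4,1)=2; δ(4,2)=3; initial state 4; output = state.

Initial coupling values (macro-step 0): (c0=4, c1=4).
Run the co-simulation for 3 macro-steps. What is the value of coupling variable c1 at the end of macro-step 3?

c1 at macro-step 3 = 1

macro 1: S0 reads c0=4 → after 1×micro: 0; S1 reads c0=4 → after 1×micro: 2 ⇒ (c0=0, c1=2)
macro 2: S0 reads c0=0 → after 1×micro: 0; S1 reads c0=0 → after 1×micro: 0 ⇒ (c0=0, c1=0)
macro 3: S0 reads c0=0 → after 1×micro: 0; S1 reads c0=0 → after 1×micro: 1 ⇒ (c0=0, c1=1)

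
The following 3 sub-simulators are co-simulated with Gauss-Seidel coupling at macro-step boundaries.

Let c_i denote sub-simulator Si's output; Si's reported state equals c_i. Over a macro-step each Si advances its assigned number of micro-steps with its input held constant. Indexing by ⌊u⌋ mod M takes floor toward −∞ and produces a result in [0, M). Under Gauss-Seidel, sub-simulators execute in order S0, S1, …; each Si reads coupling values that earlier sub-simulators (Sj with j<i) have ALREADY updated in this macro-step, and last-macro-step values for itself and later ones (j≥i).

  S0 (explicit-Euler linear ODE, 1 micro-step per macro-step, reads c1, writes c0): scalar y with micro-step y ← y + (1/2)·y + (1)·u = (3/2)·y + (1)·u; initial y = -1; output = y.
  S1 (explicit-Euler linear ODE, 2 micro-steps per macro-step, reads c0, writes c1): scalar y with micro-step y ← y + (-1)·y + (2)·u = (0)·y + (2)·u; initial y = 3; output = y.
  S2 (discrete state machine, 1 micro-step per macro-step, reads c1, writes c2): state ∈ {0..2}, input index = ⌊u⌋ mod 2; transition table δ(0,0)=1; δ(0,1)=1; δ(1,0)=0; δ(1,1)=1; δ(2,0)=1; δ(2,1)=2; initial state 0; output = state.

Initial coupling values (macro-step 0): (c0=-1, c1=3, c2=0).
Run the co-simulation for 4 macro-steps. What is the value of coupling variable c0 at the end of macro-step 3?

macro 1: S0 reads c1=3 → after 1×micro: 3/2; S1 reads c0=3/2 → after 2×micro: 3; S2 reads c1=3 → after 1×micro: 1 ⇒ (c0=3/2, c1=3, c2=1)
macro 2: S0 reads c1=3 → after 1×micro: 21/4; S1 reads c0=21/4 → after 2×micro: 21/2; S2 reads c1=21/2 → after 1×micro: 0 ⇒ (c0=21/4, c1=21/2, c2=0)
macro 3: S0 reads c1=21/2 → after 1×micro: 147/8; S1 reads c0=147/8 → after 2×micro: 147/4; S2 reads c1=147/4 → after 1×micro: 1 ⇒ (c0=147/8, c1=147/4, c2=1)
macro 4: S0 reads c1=147/4 → after 1×micro: 1029/16; S1 reads c0=1029/16 → after 2×micro: 1029/8; S2 reads c1=1029/8 → after 1×micro: 0 ⇒ (c0=1029/16, c1=1029/8, c2=0)

c0 at macro-step 3 = 147/8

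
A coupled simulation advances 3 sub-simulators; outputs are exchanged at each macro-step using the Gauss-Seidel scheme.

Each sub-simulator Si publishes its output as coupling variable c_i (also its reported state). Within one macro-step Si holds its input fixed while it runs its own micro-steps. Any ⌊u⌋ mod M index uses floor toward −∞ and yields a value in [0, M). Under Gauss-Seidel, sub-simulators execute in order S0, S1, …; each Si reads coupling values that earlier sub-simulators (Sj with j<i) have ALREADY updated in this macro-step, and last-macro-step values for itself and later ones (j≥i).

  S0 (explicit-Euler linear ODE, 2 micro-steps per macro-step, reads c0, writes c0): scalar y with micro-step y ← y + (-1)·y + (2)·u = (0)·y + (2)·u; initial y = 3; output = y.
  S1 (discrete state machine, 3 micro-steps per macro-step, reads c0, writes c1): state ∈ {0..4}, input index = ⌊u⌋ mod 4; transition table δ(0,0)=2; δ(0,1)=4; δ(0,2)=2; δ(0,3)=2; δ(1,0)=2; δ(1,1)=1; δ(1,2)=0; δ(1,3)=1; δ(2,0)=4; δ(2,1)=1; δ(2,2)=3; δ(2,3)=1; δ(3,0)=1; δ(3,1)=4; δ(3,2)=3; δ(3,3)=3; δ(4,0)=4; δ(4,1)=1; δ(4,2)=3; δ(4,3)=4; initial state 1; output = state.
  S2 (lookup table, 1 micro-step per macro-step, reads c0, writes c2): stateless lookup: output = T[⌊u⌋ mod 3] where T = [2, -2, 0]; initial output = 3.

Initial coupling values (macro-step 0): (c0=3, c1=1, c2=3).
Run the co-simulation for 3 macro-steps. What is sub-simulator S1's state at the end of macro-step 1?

S1 state at macro-step 1 = 3

macro 1: S0 reads c0=3 → after 2×micro: 6; S1 reads c0=6 → after 3×micro: 3; S2 reads c0=6 → after 1×micro: 2 ⇒ (c0=6, c1=3, c2=2)
macro 2: S0 reads c0=6 → after 2×micro: 12; S1 reads c0=12 → after 3×micro: 4; S2 reads c0=12 → after 1×micro: 2 ⇒ (c0=12, c1=4, c2=2)
macro 3: S0 reads c0=12 → after 2×micro: 24; S1 reads c0=24 → after 3×micro: 4; S2 reads c0=24 → after 1×micro: 2 ⇒ (c0=24, c1=4, c2=2)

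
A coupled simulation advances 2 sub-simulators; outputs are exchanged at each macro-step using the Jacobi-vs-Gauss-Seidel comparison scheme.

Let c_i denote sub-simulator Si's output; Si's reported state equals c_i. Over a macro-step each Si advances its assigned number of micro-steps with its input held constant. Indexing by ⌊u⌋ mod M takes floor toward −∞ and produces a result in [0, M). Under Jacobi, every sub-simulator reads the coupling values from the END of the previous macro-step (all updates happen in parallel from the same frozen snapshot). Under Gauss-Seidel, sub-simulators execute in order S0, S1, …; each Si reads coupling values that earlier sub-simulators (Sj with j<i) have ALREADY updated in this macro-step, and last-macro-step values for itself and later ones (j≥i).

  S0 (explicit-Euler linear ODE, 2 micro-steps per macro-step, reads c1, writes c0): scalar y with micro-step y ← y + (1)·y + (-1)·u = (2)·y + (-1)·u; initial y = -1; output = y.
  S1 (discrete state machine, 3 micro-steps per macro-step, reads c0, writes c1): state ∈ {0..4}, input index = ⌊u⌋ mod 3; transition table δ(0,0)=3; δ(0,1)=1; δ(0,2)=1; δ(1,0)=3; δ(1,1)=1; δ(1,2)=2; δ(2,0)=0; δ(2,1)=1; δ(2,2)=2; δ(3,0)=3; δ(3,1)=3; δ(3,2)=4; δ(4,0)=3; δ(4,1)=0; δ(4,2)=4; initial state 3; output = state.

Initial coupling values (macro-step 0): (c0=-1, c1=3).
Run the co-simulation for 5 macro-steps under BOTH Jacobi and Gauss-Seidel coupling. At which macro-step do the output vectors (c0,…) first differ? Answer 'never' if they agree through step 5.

first divergence at macro-step: never

[Jacobi] macro 1: S0 reads c1=3 → after 2×micro: -13; S1 reads c0=-1 → after 3×micro: 4 ⇒ (c0=-13, c1=4)
[Jacobi] macro 2: S0 reads c1=4 → after 2×micro: -64; S1 reads c0=-13 → after 3×micro: 4 ⇒ (c0=-64, c1=4)
[Jacobi] macro 3: S0 reads c1=4 → after 2×micro: -268; S1 reads c0=-64 → after 3×micro: 4 ⇒ (c0=-268, c1=4)
[Jacobi] macro 4: S0 reads c1=4 → after 2×micro: -1084; S1 reads c0=-268 → after 3×micro: 4 ⇒ (c0=-1084, c1=4)
[Jacobi] macro 5: S0 reads c1=4 → after 2×micro: -4348; S1 reads c0=-1084 → after 3×micro: 4 ⇒ (c0=-4348, c1=4)
[Gauss-Seidel] macro 1: S0 reads c1=3 → after 2×micro: -13; S1 reads c0=-13 → after 3×micro: 4 ⇒ (c0=-13, c1=4)
[Gauss-Seidel] macro 2: S0 reads c1=4 → after 2×micro: -64; S1 reads c0=-64 → after 3×micro: 4 ⇒ (c0=-64, c1=4)
[Gauss-Seidel] macro 3: S0 reads c1=4 → after 2×micro: -268; S1 reads c0=-268 → after 3×micro: 4 ⇒ (c0=-268, c1=4)
[Gauss-Seidel] macro 4: S0 reads c1=4 → after 2×micro: -1084; S1 reads c0=-1084 → after 3×micro: 4 ⇒ (c0=-1084, c1=4)
[Gauss-Seidel] macro 5: S0 reads c1=4 → after 2×micro: -4348; S1 reads c0=-4348 → after 3×micro: 4 ⇒ (c0=-4348, c1=4)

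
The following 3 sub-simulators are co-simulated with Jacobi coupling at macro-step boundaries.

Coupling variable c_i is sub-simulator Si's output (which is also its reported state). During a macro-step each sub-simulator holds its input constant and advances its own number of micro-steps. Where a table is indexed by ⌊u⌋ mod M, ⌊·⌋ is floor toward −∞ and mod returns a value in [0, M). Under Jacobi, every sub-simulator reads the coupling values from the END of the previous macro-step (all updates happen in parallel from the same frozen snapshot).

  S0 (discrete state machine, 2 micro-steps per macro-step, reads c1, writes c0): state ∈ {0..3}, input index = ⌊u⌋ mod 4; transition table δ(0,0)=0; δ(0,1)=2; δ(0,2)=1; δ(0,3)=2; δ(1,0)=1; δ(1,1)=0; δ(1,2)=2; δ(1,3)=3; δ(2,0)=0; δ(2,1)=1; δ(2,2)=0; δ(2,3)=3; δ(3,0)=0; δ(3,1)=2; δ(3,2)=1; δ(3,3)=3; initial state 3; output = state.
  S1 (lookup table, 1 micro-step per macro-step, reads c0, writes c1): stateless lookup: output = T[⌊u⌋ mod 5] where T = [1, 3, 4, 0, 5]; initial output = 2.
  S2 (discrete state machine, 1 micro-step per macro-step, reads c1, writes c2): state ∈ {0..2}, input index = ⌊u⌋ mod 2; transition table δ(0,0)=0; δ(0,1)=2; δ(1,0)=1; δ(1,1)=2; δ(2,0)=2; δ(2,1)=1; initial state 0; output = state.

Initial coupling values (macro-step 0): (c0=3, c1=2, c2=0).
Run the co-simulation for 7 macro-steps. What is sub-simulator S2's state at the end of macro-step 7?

S2 state at macro-step 7 = 2

macro 1: S0 reads c1=2 → after 2×micro: 2; S1 reads c0=3 → after 1×micro: 0; S2 reads c1=2 → after 1×micro: 0 ⇒ (c0=2, c1=0, c2=0)
macro 2: S0 reads c1=0 → after 2×micro: 0; S1 reads c0=2 → after 1×micro: 4; S2 reads c1=0 → after 1×micro: 0 ⇒ (c0=0, c1=4, c2=0)
macro 3: S0 reads c1=4 → after 2×micro: 0; S1 reads c0=0 → after 1×micro: 1; S2 reads c1=4 → after 1×micro: 0 ⇒ (c0=0, c1=1, c2=0)
macro 4: S0 reads c1=1 → after 2×micro: 1; S1 reads c0=0 → after 1×micro: 1; S2 reads c1=1 → after 1×micro: 2 ⇒ (c0=1, c1=1, c2=2)
macro 5: S0 reads c1=1 → after 2×micro: 2; S1 reads c0=1 → after 1×micro: 3; S2 reads c1=1 → after 1×micro: 1 ⇒ (c0=2, c1=3, c2=1)
macro 6: S0 reads c1=3 → after 2×micro: 3; S1 reads c0=2 → after 1×micro: 4; S2 reads c1=3 → after 1×micro: 2 ⇒ (c0=3, c1=4, c2=2)
macro 7: S0 reads c1=4 → after 2×micro: 0; S1 reads c0=3 → after 1×micro: 0; S2 reads c1=4 → after 1×micro: 2 ⇒ (c0=0, c1=0, c2=2)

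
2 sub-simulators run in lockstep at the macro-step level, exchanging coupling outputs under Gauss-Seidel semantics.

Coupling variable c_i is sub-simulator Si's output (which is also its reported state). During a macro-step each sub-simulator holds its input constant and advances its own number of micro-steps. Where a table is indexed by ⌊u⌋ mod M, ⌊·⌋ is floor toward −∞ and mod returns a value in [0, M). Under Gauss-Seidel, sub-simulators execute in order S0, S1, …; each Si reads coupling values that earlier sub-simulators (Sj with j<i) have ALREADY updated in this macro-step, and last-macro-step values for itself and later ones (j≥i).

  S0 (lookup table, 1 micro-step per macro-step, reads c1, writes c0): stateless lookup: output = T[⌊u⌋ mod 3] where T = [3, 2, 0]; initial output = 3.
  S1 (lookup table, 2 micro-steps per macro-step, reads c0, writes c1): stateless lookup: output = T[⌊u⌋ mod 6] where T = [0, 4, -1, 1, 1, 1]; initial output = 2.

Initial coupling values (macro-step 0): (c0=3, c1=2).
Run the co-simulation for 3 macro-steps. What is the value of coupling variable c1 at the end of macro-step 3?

c1 at macro-step 3 = -1

macro 1: S0 reads c1=2 → after 1×micro: 0; S1 reads c0=0 → after 2×micro: 0 ⇒ (c0=0, c1=0)
macro 2: S0 reads c1=0 → after 1×micro: 3; S1 reads c0=3 → after 2×micro: 1 ⇒ (c0=3, c1=1)
macro 3: S0 reads c1=1 → after 1×micro: 2; S1 reads c0=2 → after 2×micro: -1 ⇒ (c0=2, c1=-1)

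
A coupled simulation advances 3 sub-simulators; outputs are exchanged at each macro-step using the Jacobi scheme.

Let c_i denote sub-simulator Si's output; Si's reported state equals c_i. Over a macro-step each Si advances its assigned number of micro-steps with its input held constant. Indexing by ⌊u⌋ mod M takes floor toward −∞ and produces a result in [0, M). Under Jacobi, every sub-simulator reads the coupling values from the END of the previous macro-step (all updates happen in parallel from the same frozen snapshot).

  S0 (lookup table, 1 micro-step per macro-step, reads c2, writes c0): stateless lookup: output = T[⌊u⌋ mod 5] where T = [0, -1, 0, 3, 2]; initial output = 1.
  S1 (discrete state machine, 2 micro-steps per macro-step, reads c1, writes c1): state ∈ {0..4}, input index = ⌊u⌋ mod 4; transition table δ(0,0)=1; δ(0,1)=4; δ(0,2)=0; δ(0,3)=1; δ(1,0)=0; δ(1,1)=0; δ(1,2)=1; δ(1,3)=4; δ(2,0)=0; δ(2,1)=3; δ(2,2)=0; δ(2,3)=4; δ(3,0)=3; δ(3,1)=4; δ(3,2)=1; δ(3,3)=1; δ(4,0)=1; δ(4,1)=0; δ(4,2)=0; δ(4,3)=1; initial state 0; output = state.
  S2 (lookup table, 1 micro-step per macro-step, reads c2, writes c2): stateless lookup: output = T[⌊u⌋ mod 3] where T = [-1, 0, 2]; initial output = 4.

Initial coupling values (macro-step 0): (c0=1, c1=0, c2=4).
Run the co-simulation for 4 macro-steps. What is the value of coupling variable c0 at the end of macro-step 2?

macro 1: S0 reads c2=4 → after 1×micro: 2; S1 reads c1=0 → after 2×micro: 0; S2 reads c2=4 → after 1×micro: 0 ⇒ (c0=2, c1=0, c2=0)
macro 2: S0 reads c2=0 → after 1×micro: 0; S1 reads c1=0 → after 2×micro: 0; S2 reads c2=0 → after 1×micro: -1 ⇒ (c0=0, c1=0, c2=-1)
macro 3: S0 reads c2=-1 → after 1×micro: 2; S1 reads c1=0 → after 2×micro: 0; S2 reads c2=-1 → after 1×micro: 2 ⇒ (c0=2, c1=0, c2=2)
macro 4: S0 reads c2=2 → after 1×micro: 0; S1 reads c1=0 → after 2×micro: 0; S2 reads c2=2 → after 1×micro: 2 ⇒ (c0=0, c1=0, c2=2)

c0 at macro-step 2 = 0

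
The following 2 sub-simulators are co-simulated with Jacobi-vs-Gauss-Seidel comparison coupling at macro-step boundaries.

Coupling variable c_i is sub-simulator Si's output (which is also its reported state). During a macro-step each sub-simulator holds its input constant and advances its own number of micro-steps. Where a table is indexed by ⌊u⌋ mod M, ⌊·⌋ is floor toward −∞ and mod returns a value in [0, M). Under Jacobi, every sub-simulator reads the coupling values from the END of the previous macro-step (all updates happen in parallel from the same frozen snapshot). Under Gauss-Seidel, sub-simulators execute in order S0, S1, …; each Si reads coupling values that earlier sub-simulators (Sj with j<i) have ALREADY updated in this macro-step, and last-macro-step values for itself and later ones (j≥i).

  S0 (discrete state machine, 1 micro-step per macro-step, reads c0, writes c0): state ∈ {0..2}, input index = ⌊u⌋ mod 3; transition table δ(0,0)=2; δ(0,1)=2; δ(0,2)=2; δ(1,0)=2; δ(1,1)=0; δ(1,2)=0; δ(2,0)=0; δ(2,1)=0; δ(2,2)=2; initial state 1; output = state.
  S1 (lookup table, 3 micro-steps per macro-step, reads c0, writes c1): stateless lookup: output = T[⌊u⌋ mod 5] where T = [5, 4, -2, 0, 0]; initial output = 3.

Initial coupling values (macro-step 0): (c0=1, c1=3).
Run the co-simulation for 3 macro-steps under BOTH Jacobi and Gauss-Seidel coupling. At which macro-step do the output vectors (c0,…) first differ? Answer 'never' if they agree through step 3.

first divergence at macro-step: 1

[Jacobi] macro 1: S0 reads c0=1 → after 1×micro: 0; S1 reads c0=1 → after 3×micro: 4 ⇒ (c0=0, c1=4)
[Jacobi] macro 2: S0 reads c0=0 → after 1×micro: 2; S1 reads c0=0 → after 3×micro: 5 ⇒ (c0=2, c1=5)
[Jacobi] macro 3: S0 reads c0=2 → after 1×micro: 2; S1 reads c0=2 → after 3×micro: -2 ⇒ (c0=2, c1=-2)
[Gauss-Seidel] macro 1: S0 reads c0=1 → after 1×micro: 0; S1 reads c0=0 → after 3×micro: 5 ⇒ (c0=0, c1=5)
[Gauss-Seidel] macro 2: S0 reads c0=0 → after 1×micro: 2; S1 reads c0=2 → after 3×micro: -2 ⇒ (c0=2, c1=-2)
[Gauss-Seidel] macro 3: S0 reads c0=2 → after 1×micro: 2; S1 reads c0=2 → after 3×micro: -2 ⇒ (c0=2, c1=-2)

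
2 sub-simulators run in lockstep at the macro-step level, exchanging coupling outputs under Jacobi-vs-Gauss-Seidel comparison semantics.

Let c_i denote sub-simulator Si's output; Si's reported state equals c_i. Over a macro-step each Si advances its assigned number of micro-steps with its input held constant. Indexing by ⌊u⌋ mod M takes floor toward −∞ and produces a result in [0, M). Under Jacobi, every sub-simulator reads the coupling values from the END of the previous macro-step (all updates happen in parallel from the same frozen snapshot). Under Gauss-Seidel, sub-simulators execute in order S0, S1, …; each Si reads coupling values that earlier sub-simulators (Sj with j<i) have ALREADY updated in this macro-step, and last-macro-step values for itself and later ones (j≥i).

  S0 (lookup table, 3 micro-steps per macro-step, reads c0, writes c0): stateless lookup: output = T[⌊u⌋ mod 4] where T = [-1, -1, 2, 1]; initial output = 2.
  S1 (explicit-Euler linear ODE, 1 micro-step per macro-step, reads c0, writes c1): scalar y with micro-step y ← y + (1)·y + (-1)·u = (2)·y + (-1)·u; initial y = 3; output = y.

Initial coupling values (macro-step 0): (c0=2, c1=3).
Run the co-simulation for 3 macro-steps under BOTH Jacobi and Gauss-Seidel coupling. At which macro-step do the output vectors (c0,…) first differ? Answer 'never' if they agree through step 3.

first divergence at macro-step: never

[Jacobi] macro 1: S0 reads c0=2 → after 3×micro: 2; S1 reads c0=2 → after 1×micro: 4 ⇒ (c0=2, c1=4)
[Jacobi] macro 2: S0 reads c0=2 → after 3×micro: 2; S1 reads c0=2 → after 1×micro: 6 ⇒ (c0=2, c1=6)
[Jacobi] macro 3: S0 reads c0=2 → after 3×micro: 2; S1 reads c0=2 → after 1×micro: 10 ⇒ (c0=2, c1=10)
[Gauss-Seidel] macro 1: S0 reads c0=2 → after 3×micro: 2; S1 reads c0=2 → after 1×micro: 4 ⇒ (c0=2, c1=4)
[Gauss-Seidel] macro 2: S0 reads c0=2 → after 3×micro: 2; S1 reads c0=2 → after 1×micro: 6 ⇒ (c0=2, c1=6)
[Gauss-Seidel] macro 3: S0 reads c0=2 → after 3×micro: 2; S1 reads c0=2 → after 1×micro: 10 ⇒ (c0=2, c1=10)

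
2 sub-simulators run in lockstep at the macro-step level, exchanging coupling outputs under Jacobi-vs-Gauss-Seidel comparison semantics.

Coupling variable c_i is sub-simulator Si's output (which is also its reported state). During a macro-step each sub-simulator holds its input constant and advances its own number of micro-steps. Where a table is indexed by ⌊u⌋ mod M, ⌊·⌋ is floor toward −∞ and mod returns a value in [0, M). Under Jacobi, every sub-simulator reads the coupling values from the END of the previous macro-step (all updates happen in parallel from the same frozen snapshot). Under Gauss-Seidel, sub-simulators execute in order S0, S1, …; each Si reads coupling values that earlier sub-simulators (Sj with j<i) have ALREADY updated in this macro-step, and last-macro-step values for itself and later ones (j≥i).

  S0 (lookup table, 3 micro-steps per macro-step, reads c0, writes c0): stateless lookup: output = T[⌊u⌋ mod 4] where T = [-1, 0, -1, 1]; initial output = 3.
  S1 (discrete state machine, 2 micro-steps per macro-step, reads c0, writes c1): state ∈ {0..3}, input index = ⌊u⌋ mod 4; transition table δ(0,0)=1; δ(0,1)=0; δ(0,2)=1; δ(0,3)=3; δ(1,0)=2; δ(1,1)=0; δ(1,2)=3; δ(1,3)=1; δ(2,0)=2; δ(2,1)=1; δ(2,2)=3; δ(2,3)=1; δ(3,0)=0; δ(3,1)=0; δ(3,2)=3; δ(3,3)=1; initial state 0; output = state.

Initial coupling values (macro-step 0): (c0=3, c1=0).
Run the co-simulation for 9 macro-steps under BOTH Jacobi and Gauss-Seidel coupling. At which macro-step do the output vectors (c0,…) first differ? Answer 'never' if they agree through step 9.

[Jacobi] macro 1: S0 reads c0=3 → after 3×micro: 1; S1 reads c0=3 → after 2×micro: 1 ⇒ (c0=1, c1=1)
[Jacobi] macro 2: S0 reads c0=1 → after 3×micro: 0; S1 reads c0=1 → after 2×micro: 0 ⇒ (c0=0, c1=0)
[Jacobi] macro 3: S0 reads c0=0 → after 3×micro: -1; S1 reads c0=0 → after 2×micro: 2 ⇒ (c0=-1, c1=2)
[Jacobi] macro 4: S0 reads c0=-1 → after 3×micro: 1; S1 reads c0=-1 → after 2×micro: 1 ⇒ (c0=1, c1=1)
[Jacobi] macro 5: S0 reads c0=1 → after 3×micro: 0; S1 reads c0=1 → after 2×micro: 0 ⇒ (c0=0, c1=0)
[Jacobi] macro 6: S0 reads c0=0 → after 3×micro: -1; S1 reads c0=0 → after 2×micro: 2 ⇒ (c0=-1, c1=2)
[Jacobi] macro 7: S0 reads c0=-1 → after 3×micro: 1; S1 reads c0=-1 → after 2×micro: 1 ⇒ (c0=1, c1=1)
[Jacobi] macro 8: S0 reads c0=1 → after 3×micro: 0; S1 reads c0=1 → after 2×micro: 0 ⇒ (c0=0, c1=0)
[Jacobi] macro 9: S0 reads c0=0 → after 3×micro: -1; S1 reads c0=0 → after 2×micro: 2 ⇒ (c0=-1, c1=2)
[Gauss-Seidel] macro 1: S0 reads c0=3 → after 3×micro: 1; S1 reads c0=1 → after 2×micro: 0 ⇒ (c0=1, c1=0)
[Gauss-Seidel] macro 2: S0 reads c0=1 → after 3×micro: 0; S1 reads c0=0 → after 2×micro: 2 ⇒ (c0=0, c1=2)
[Gauss-Seidel] macro 3: S0 reads c0=0 → after 3×micro: -1; S1 reads c0=-1 → after 2×micro: 1 ⇒ (c0=-1, c1=1)
[Gauss-Seidel] macro 4: S0 reads c0=-1 → after 3×micro: 1; S1 reads c0=1 → after 2×micro: 0 ⇒ (c0=1, c1=0)
[Gauss-Seidel] macro 5: S0 reads c0=1 → after 3×micro: 0; S1 reads c0=0 → after 2×micro: 2 ⇒ (c0=0, c1=2)
[Gauss-Seidel] macro 6: S0 reads c0=0 → after 3×micro: -1; S1 reads c0=-1 → after 2×micro: 1 ⇒ (c0=-1, c1=1)
[Gauss-Seidel] macro 7: S0 reads c0=-1 → after 3×micro: 1; S1 reads c0=1 → after 2×micro: 0 ⇒ (c0=1, c1=0)
[Gauss-Seidel] macro 8: S0 reads c0=1 → after 3×micro: 0; S1 reads c0=0 → after 2×micro: 2 ⇒ (c0=0, c1=2)
[Gauss-Seidel] macro 9: S0 reads c0=0 → after 3×micro: -1; S1 reads c0=-1 → after 2×micro: 1 ⇒ (c0=-1, c1=1)

first divergence at macro-step: 1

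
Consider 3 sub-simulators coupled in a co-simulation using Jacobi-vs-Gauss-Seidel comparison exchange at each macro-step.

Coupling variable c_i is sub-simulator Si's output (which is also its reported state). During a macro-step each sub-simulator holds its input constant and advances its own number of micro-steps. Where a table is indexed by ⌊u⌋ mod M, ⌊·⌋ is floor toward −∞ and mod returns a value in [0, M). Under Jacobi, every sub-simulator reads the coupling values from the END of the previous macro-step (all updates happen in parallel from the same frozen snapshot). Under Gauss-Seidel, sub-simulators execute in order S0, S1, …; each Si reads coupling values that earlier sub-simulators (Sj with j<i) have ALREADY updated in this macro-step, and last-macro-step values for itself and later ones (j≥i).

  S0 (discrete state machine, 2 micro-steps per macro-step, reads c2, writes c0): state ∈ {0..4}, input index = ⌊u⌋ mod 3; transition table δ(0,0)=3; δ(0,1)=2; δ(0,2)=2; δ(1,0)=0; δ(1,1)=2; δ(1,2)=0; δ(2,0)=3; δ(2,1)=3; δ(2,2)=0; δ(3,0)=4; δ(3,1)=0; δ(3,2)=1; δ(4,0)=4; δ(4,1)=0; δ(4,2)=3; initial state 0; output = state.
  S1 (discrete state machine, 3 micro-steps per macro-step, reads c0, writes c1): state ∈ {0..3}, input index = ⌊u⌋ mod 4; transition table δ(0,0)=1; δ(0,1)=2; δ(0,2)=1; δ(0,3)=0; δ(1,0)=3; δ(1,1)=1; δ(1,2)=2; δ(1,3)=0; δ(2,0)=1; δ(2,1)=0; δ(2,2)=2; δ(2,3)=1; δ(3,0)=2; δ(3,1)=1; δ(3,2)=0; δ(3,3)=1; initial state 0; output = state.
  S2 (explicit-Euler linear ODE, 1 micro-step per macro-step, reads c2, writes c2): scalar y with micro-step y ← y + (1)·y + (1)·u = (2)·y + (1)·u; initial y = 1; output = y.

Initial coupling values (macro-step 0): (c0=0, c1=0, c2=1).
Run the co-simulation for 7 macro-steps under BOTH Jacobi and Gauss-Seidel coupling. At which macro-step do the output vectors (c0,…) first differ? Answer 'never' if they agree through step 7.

first divergence at macro-step: 1

[Jacobi] macro 1: S0 reads c2=1 → after 2×micro: 3; S1 reads c0=0 → after 3×micro: 2; S2 reads c2=1 → after 1×micro: 3 ⇒ (c0=3, c1=2, c2=3)
[Jacobi] macro 2: S0 reads c2=3 → after 2×micro: 4; S1 reads c0=3 → after 3×micro: 0; S2 reads c2=3 → after 1×micro: 9 ⇒ (c0=4, c1=0, c2=9)
[Jacobi] macro 3: S0 reads c2=9 → after 2×micro: 4; S1 reads c0=4 → after 3×micro: 2; S2 reads c2=9 → after 1×micro: 27 ⇒ (c0=4, c1=2, c2=27)
[Jacobi] macro 4: S0 reads c2=27 → after 2×micro: 4; S1 reads c0=4 → after 3×micro: 2; S2 reads c2=27 → after 1×micro: 81 ⇒ (c0=4, c1=2, c2=81)
[Jacobi] macro 5: S0 reads c2=81 → after 2×micro: 4; S1 reads c0=4 → after 3×micro: 2; S2 reads c2=81 → after 1×micro: 243 ⇒ (c0=4, c1=2, c2=243)
[Jacobi] macro 6: S0 reads c2=243 → after 2×micro: 4; S1 reads c0=4 → after 3×micro: 2; S2 reads c2=243 → after 1×micro: 729 ⇒ (c0=4, c1=2, c2=729)
[Jacobi] macro 7: S0 reads c2=729 → after 2×micro: 4; S1 reads c0=4 → after 3×micro: 2; S2 reads c2=729 → after 1×micro: 2187 ⇒ (c0=4, c1=2, c2=2187)
[Gauss-Seidel] macro 1: S0 reads c2=1 → after 2×micro: 3; S1 reads c0=3 → after 3×micro: 0; S2 reads c2=1 → after 1×micro: 3 ⇒ (c0=3, c1=0, c2=3)
[Gauss-Seidel] macro 2: S0 reads c2=3 → after 2×micro: 4; S1 reads c0=4 → after 3×micro: 2; S2 reads c2=3 → after 1×micro: 9 ⇒ (c0=4, c1=2, c2=9)
[Gauss-Seidel] macro 3: S0 reads c2=9 → after 2×micro: 4; S1 reads c0=4 → after 3×micro: 2; S2 reads c2=9 → after 1×micro: 27 ⇒ (c0=4, c1=2, c2=27)
[Gauss-Seidel] macro 4: S0 reads c2=27 → after 2×micro: 4; S1 reads c0=4 → after 3×micro: 2; S2 reads c2=27 → after 1×micro: 81 ⇒ (c0=4, c1=2, c2=81)
[Gauss-Seidel] macro 5: S0 reads c2=81 → after 2×micro: 4; S1 reads c0=4 → after 3×micro: 2; S2 reads c2=81 → after 1×micro: 243 ⇒ (c0=4, c1=2, c2=243)
[Gauss-Seidel] macro 6: S0 reads c2=243 → after 2×micro: 4; S1 reads c0=4 → after 3×micro: 2; S2 reads c2=243 → after 1×micro: 729 ⇒ (c0=4, c1=2, c2=729)
[Gauss-Seidel] macro 7: S0 reads c2=729 → after 2×micro: 4; S1 reads c0=4 → after 3×micro: 2; S2 reads c2=729 → after 1×micro: 2187 ⇒ (c0=4, c1=2, c2=2187)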